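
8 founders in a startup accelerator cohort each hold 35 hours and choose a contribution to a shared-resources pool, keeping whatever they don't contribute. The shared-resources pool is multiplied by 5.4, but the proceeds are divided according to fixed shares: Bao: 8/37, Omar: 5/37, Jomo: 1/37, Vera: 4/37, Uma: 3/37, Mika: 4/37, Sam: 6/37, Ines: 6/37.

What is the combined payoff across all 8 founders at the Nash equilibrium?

434.00 hours

A player with share s gets back 5.4·s per unit contributed, so full contribution is dominant for anyone with s > 1/5.4 = 0.1852 and zero contribution is dominant for anyone below.
The only share above 0.1852 is Bao's 8/37, contributing 35; the remaining 7 contribute 0. Total contributed: 35.
The shared-resources pool pays out 5.4 × 35 = 189.00 in total (split across the unequal shares, but the aggregate is all that matters for the group sum).
The 7 free-riders keep 35 each, adding 245. Group total = 245 + 189.00 = 434.00.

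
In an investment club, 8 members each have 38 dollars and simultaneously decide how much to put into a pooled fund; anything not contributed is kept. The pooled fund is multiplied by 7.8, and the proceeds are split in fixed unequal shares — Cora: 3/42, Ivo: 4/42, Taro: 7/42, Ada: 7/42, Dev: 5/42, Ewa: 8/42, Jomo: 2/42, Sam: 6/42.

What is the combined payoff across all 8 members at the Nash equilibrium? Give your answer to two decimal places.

1337.60 dollars

Each unit j contributes comes back to j as 7.8 × (j's share), so j prefers to contribute only if that share exceeds 1/7.8 = 0.1282; otherwise keeping the unit dominates.
Taro, Ada, Ewa and Sam clear that bar, contributing 38 each; the remaining 4 contribute 0. Total contributed: 152.
The pooled fund pays out 7.8 × 152 = 1185.60 in total (split across the unequal shares, but the aggregate is all that matters for the group sum).
The 4 free-riders keep 38 each, adding 152. Group total = 152 + 1185.60 = 1337.60.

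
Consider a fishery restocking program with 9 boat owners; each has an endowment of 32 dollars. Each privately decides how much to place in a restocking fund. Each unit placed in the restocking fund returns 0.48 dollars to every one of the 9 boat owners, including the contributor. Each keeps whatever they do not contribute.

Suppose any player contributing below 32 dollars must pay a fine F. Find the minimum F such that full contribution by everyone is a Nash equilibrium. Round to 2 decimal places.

Given the others contribute fully, the best deviation is to contribute 0 (any partial contribution still incurs the fine and gives up units whose private return 0.48 is below 1).
Deviating from 32 to 0 saves 32 dollars but forfeits the deviator's share of the drop in the restocking fund: 0.48 × 32 = 15.36.
So the deviation gain is 32 − 15.36 = 16.64, and the fine must be at least 16.64 dollars to wipe it out.

16.64 dollars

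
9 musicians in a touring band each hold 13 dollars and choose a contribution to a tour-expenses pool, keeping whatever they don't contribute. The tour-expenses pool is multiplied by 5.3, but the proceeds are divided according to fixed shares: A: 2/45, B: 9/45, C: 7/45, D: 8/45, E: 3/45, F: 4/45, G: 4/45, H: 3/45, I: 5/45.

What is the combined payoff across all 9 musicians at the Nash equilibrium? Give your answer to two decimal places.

Each unit j contributes comes back to j as 5.3 × (j's share), so j prefers to contribute only if that share exceeds 1/5.3 = 0.1887; otherwise keeping the unit dominates.
The only share above 0.1887 is B's 9/45, contributing 13; the remaining 8 contribute 0. Total contributed: 13.
The tour-expenses pool pays out 5.3 × 13 = 68.90 in total (split across the unequal shares, but the aggregate is all that matters for the group sum).
The 8 free-riders keep 13 each, adding 104. Group total = 104 + 68.90 = 172.90.

172.90 dollars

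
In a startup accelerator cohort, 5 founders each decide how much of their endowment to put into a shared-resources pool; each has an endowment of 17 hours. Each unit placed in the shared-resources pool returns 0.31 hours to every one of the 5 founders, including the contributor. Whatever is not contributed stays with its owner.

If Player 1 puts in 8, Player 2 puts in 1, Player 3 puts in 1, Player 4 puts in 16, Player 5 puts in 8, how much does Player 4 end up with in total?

Total contributed: 8 + 1 + 1 + 16 + 8 = 34.
Each receives 0.31 × 34 = 10.54 from the shared-resources pool.
Player 4 keeps 17 − 16 = 1, so Player 4's payoff is 1 + 10.54 = 11.54.

11.54 hours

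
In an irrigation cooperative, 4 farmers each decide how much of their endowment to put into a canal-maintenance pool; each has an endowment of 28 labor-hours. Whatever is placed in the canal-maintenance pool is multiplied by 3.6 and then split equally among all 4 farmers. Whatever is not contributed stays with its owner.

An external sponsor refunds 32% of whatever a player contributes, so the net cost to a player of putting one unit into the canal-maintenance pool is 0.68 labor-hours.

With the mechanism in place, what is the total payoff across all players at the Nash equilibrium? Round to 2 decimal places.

The effective private return per unit is now (3.6/4) / 0.68 = 1.3235 > 1, so every player's dominant strategy flips to full contribution.
So the Nash equilibrium is full contribution by all 4; the group earns 4 × (28 × 0.32 + 3.6 × 28) = 439.04.

439.04 labor-hours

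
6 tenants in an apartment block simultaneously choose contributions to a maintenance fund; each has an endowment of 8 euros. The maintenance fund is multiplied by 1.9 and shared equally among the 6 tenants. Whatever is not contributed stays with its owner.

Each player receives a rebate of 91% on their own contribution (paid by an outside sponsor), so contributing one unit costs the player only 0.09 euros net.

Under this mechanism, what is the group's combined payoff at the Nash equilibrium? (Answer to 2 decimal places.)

134.88 euros

The effective private return per unit is now (1.9/6) / 0.09 = 3.5185 > 1, so every player's dominant strategy flips to full contribution.
At the Nash equilibrium everyone contributes 8. Group total payoff = 6 × (8 × 0.91 + 1.9 × 8) = 134.88.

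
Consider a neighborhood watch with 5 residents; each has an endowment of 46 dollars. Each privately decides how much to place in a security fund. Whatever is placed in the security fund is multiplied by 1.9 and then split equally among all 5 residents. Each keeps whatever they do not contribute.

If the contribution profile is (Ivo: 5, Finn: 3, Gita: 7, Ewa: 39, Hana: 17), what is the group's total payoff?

Total contributed: 5 + 3 + 7 + 39 + 17 = 71; total kept: 5 × 46 − 71 = 159.
The security fund pays out 1.9 × 71 = 134.90 in aggregate.
Group total = 159 + 134.90 = 293.90.

293.90 dollars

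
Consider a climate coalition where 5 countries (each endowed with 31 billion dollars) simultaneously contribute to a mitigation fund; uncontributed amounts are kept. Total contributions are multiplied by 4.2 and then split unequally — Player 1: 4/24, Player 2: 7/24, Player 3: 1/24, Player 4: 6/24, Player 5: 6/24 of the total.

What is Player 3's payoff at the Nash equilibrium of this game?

Player j's private return per contributed unit is 4.2 × (j's share). Contributing is weakly dominant for j when that share is at least 1/4.2 = 0.2381, and contributing 0 is dominant otherwise.
Player 2, Player 4 and Player 5 are above the threshold, contributing 31 each; the remaining 2 contribute 0. Total contributed: 93.
Player 3 keeps 31 and receives 4.2 × 93 × 1/24 = 16.28 from the mitigation fund, for a payoff of 47.28.

47.28 billion dollars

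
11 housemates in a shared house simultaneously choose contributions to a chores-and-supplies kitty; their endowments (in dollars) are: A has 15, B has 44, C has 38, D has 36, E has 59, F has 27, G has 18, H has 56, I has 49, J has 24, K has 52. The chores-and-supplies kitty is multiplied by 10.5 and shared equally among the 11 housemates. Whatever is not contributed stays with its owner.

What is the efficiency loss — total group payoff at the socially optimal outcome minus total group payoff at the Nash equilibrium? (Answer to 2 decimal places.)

The private return per contributed unit is 10.5/11 = 0.9545 < 1 for every player regardless of endowment, so the Nash equilibrium is zero contribution and the group total is Σ E_j = 15 + 44 + 38 + 36 + 59 + 27 + 18 + 56 + 49 + 24 + 52 = 418.
Each contributed unit returns 10.500 to the group, so the social optimum is full contribution by everyone: group total = 10.500 × 418 = 4389.00.
Efficiency loss = (10.500 − 1) × 418 = 3971.00.

3971.00 dollars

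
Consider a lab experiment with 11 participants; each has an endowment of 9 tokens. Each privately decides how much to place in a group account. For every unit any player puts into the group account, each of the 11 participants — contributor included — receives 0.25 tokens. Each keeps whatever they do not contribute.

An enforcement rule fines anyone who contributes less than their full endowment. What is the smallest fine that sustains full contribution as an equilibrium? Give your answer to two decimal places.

6.75 tokens

Given the others contribute fully, the best deviation is to contribute 0 (any partial contribution still incurs the fine and gives up units whose private return 0.25 is below 1).
Deviating from 9 to 0 saves 9 tokens but forfeits the deviator's share of the drop in the group account: 0.25 × 9 = 2.25.
So the deviation gain is 9 − 2.25 = 6.75, and the fine must be at least 6.75 tokens to wipe it out.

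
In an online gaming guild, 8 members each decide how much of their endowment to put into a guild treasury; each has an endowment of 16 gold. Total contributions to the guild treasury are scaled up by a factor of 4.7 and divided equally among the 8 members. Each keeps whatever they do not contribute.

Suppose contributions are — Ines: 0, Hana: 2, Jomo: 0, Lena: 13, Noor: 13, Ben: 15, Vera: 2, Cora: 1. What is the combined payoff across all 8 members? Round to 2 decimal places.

298.20 gold

Total contributed: 0 + 2 + 0 + 13 + 13 + 15 + 2 + 1 = 46; total kept: 8 × 16 − 46 = 82.
The guild treasury pays out 4.7 × 46 = 216.20 in aggregate.
Group total = 82 + 216.20 = 298.20.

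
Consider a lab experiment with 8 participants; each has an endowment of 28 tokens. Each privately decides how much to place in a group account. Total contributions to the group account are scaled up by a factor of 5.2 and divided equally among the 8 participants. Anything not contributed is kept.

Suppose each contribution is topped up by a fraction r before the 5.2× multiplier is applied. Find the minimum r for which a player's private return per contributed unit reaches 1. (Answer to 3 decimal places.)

0.538

With matching at rate r, one contributed unit becomes (1 + r) in the group account and returns 5.2 × (1 + r) / 8 to the contributor.
Setting this equal to 1: 1 + r = 8/5.2 = 1.5385.
So the minimum matching rate is r = 1.5385 − 1 = 0.538.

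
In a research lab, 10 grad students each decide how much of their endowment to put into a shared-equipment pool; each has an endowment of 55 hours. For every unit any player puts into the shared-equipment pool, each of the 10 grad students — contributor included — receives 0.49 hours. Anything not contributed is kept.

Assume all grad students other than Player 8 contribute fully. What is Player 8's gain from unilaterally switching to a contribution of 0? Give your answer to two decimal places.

Switching from a contribution of 55 to 0 lets Player 8 keep an extra 55 hours, but lowers the shared-equipment pool by 55, which costs Player 8 their own share of that drop: 0.49 × 55 = 26.95.
Net gain = 55 − 26.95 = 28.05. The private return per contributed unit (0.49) is below 1, so free-riding is indeed the best response regardless of what the others do.

28.05 hours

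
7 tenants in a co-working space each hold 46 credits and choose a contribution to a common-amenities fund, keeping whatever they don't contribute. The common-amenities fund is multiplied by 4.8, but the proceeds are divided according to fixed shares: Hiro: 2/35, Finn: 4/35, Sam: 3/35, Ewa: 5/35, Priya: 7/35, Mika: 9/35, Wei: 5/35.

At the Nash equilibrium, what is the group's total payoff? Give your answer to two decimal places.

A player with share s gets back 4.8·s per unit contributed, so full contribution is dominant for anyone with s > 1/4.8 = 0.2083 and zero contribution is dominant for anyone below.
The only share above 0.2083 is Mika's 9/35, contributing 46; the remaining 6 contribute 0. Total contributed: 46.
The common-amenities fund pays out 4.8 × 46 = 220.80 in total (split across the unequal shares, but the aggregate is all that matters for the group sum).
The 6 free-riders keep 46 each, adding 276. Group total = 276 + 220.80 = 496.80.

496.80 credits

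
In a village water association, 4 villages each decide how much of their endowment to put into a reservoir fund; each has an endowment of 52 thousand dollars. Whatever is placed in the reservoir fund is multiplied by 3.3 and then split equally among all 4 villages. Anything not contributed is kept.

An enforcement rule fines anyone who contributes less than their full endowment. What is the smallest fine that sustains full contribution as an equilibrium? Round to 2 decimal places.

Given the others contribute fully, the best deviation is to contribute 0 (any partial contribution still incurs the fine and gives up units whose private return 0.8250 is below 1).
Deviating from 52 to 0 saves 52 thousand dollars but forfeits the deviator's share of the drop in the reservoir fund: 3.3/4 × 52 = 42.90.
So the deviation gain is 52 − 42.90 = 9.10, and the fine must be at least 9.10 thousand dollars to wipe it out.

9.10 thousand dollars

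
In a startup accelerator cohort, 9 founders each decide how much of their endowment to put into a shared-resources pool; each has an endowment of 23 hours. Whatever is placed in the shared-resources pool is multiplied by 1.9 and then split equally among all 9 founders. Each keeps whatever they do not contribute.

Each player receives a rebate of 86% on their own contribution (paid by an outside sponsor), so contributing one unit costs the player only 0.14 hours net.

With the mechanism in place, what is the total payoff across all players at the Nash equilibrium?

Under the mechanism each unit contributed yields (1.9/9) / 0.14 = 1.5079 back to its contributor per unit of net cost, which exceeds 1, making full contribution the dominant choice for everyone.
At the Nash equilibrium everyone contributes 23. Group total payoff = 9 × (23 × 0.86 + 1.9 × 23) = 571.32.

571.32 hours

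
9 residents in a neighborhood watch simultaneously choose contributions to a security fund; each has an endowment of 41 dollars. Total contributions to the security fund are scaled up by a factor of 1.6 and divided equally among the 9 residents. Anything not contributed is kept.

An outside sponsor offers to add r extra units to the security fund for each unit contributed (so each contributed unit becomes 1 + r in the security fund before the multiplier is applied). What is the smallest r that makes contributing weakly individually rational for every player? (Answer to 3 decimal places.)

With matching at rate r, one contributed unit becomes (1 + r) in the security fund and returns 1.6 × (1 + r) / 9 to the contributor.
Setting this equal to 1: 1 + r = 9/1.6 = 5.6250.
So the minimum matching rate is r = 5.6250 − 1 = 4.625.

4.625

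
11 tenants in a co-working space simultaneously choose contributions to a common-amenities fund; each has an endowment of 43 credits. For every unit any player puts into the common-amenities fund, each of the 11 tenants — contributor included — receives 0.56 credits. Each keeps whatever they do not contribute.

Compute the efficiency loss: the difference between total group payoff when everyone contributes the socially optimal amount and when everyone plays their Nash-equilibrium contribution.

The private return per contributed unit is 0.56 < 1, so contributing 0 is dominant for every player. At the Nash equilibrium everyone keeps their 43, and the group total is 11 × 43 = 473.
Each contributed unit returns 6.160 to the group as a whole (0.56 to each of 11 players), which exceeds 1, so the social optimum is full contribution: group total = 6.160 × 473 = 2913.68.
Efficiency loss = 2913.68 − 473 = 2440.68.

2440.68 credits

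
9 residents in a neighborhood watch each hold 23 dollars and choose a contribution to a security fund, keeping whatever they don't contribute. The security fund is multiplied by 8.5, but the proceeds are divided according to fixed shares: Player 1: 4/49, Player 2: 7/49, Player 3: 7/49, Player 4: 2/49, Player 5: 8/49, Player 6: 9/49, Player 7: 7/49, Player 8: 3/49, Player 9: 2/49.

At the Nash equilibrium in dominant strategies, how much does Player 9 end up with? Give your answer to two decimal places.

62.90 dollars

A player with share s gets back 8.5·s per unit contributed, so full contribution is dominant for anyone with s > 1/8.5 = 0.1176 and zero contribution is dominant for anyone below.
Player 2, Player 3, Player 5, Player 6 and Player 7 are above the threshold, contributing 23 each; the remaining 4 contribute 0. Total contributed: 115.
Player 9 keeps 23 and receives 8.5 × 115 × 2/49 = 39.90 from the security fund, for a payoff of 62.90.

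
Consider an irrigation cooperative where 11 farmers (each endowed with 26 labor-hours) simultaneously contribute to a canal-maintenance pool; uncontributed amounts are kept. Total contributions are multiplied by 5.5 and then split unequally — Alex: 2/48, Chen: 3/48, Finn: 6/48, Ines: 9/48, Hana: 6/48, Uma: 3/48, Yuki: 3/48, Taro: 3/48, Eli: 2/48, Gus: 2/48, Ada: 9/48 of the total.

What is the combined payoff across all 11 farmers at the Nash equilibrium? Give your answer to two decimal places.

520.00 labor-hours

Each unit j contributes comes back to j as 5.5 × (j's share), so j prefers to contribute only if that share exceeds 1/5.5 = 0.1818; otherwise keeping the unit dominates.
Ines and Ada clear that bar, contributing 26 each; the remaining 9 contribute 0. Total contributed: 52.
The canal-maintenance pool pays out 5.5 × 52 = 286.00 in total (split across the unequal shares, but the aggregate is all that matters for the group sum).
The 9 free-riders keep 26 each, adding 234. Group total = 234 + 286.00 = 520.00.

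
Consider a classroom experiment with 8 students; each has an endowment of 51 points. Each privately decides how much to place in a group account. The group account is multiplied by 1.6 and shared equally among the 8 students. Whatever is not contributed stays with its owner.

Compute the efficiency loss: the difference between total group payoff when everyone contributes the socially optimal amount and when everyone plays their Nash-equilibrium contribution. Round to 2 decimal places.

244.80 points

Each contributed unit returns 1.6/8 = 0.2000 to its contributor — below 1 — so contributing 0 is dominant for every player. At the Nash equilibrium everyone keeps their 51, and the group total is 8 × 51 = 408.
Each contributed unit returns 1.600 to the group as a whole (0.2000 to each of 8 players), which exceeds 1, so the social optimum is full contribution: group total = 1.600 × 408 = 652.80.
Efficiency loss = 652.80 − 408 = 244.80.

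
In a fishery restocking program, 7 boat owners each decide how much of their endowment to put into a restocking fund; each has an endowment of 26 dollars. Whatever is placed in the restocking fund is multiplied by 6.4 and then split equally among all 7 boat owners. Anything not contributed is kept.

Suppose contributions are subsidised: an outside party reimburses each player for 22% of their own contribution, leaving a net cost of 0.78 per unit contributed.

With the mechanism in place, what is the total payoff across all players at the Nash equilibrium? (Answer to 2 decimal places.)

1204.84 dollars

With the mechanism, a contributed unit returns (6.4/7) / 0.78 = 1.1722 per unit of net cost to the contributor — now above 1 — so contributing fully is weakly dominant for every player.
At the Nash equilibrium everyone contributes 26. Group total payoff = 7 × (26 × 0.22 + 6.4 × 26) = 1204.84.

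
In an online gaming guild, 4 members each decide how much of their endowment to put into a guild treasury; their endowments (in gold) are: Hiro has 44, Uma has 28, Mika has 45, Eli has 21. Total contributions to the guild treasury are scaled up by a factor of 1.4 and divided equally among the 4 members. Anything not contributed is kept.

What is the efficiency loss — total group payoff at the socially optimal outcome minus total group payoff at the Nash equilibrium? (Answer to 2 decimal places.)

The private return per contributed unit is 1.4/4 = 0.3500 < 1 for every player regardless of endowment, so the Nash equilibrium is zero contribution and the group total is Σ E_j = 44 + 28 + 45 + 21 = 138.
Each contributed unit returns 1.400 to the group, so the social optimum is full contribution by everyone: group total = 1.400 × 138 = 193.20.
Efficiency loss = (1.400 − 1) × 138 = 55.20.

55.20 gold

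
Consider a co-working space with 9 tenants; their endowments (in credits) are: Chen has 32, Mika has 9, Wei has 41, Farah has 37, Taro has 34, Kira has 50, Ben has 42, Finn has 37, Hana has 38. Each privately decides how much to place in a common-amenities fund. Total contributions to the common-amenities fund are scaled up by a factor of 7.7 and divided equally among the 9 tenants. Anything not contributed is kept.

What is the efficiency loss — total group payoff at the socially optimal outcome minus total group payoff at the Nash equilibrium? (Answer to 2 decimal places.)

The private return per contributed unit is 7.7/9 = 0.8556 < 1 for every player regardless of endowment, so the Nash equilibrium is zero contribution and the group total is Σ E_j = 32 + 9 + 41 + 37 + 34 + 50 + 42 + 37 + 38 = 320.
Each contributed unit returns 7.700 to the group, so the social optimum is full contribution by everyone: group total = 7.700 × 320 = 2464.00.
Efficiency loss = (7.700 − 1) × 320 = 2144.00.

2144.00 credits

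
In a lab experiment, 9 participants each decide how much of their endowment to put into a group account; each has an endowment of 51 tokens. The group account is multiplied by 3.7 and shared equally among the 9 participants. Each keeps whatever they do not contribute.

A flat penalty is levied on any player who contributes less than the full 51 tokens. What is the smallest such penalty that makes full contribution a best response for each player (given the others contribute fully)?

30.03 tokens

Given the others contribute fully, the best deviation is to contribute 0 (any partial contribution still incurs the fine and gives up units whose private return 0.4111 is below 1).
Deviating from 51 to 0 saves 51 tokens but forfeits the deviator's share of the drop in the group account: 3.7/9 × 51 = 20.97.
So the deviation gain is 51 − 20.97 = 30.03, and the fine must be at least 30.03 tokens to wipe it out.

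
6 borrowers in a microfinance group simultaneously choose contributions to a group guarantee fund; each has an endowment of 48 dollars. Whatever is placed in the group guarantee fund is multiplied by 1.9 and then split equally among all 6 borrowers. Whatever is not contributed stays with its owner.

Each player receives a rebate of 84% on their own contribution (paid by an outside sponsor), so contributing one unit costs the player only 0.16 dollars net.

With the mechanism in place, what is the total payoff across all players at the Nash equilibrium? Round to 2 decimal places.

789.12 dollars

Under the mechanism each unit contributed yields (1.9/6) / 0.16 = 1.9792 back to its contributor per unit of net cost, which exceeds 1, making full contribution the dominant choice for everyone.
At the Nash equilibrium everyone contributes 48. Group total payoff = 6 × (48 × 0.84 + 1.9 × 48) = 789.12.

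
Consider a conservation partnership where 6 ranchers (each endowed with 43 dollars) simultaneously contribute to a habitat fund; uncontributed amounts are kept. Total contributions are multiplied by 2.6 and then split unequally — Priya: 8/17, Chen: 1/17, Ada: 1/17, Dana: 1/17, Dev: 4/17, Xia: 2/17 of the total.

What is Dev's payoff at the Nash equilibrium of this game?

For player j, contributing a unit is worthwhile iff 2.6 × (j's share) ≥ 1, i.e. iff j's share is at least 0.3846.
Only Priya (8/17) clears that bar, contributing 43; the remaining 5 contribute 0. Total contributed: 43.
Dev keeps 43 and receives 2.6 × 43 × 4/17 = 26.31 from the habitat fund, for a payoff of 69.31.

69.31 dollars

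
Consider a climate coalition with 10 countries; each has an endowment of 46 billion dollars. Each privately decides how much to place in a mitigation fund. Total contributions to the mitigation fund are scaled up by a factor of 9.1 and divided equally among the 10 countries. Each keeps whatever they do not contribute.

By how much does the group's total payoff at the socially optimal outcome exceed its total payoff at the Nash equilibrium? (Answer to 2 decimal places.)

Each contributed unit returns 9.1/10 = 0.9100 to its contributor — below 1 — so contributing 0 is dominant for every player. At the Nash equilibrium everyone keeps their 46, and the group total is 10 × 46 = 460.
Each contributed unit returns 9.100 to the group as a whole (0.9100 to each of 10 players), which exceeds 1, so the social optimum is full contribution: group total = 9.100 × 460 = 4186.00.
Efficiency loss = 4186.00 − 460 = 3726.00.

3726.00 billion dollars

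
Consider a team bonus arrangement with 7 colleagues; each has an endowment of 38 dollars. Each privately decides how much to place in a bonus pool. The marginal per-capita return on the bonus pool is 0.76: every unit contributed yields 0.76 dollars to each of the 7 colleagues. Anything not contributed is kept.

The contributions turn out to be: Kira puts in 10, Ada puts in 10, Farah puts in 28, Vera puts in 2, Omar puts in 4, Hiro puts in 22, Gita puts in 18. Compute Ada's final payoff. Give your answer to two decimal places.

Total contributed: 10 + 10 + 28 + 2 + 4 + 22 + 18 = 94.
Each receives 0.76 × 94 = 71.44 from the bonus pool.
Ada keeps 38 − 10 = 28, so Ada's payoff is 28 + 71.44 = 99.44.

99.44 dollars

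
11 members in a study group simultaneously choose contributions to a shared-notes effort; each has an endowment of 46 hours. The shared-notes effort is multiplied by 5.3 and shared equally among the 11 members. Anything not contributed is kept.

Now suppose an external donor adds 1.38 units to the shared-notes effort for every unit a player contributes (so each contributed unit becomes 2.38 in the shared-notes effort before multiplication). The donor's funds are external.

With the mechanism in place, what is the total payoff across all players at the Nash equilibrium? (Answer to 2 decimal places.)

The effective private return per unit is now 5.3 × 2.38 / 11 = 1.1467 > 1, so every player's dominant strategy flips to full contribution.
At the Nash equilibrium everyone contributes 46. Group total payoff = 5.3 × 2.38 × 506 = 6382.68.

6382.68 hours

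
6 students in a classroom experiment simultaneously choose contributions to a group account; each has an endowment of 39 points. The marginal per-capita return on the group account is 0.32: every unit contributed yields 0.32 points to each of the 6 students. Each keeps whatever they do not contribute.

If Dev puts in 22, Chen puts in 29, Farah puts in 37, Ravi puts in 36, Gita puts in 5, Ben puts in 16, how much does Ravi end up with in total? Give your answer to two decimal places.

Total contributed: 22 + 29 + 37 + 36 + 5 + 16 = 145.
Each receives 0.32 × 145 = 46.40 from the group account.
Ravi keeps 39 − 36 = 3, so Ravi's payoff is 3 + 46.40 = 49.40.

49.40 points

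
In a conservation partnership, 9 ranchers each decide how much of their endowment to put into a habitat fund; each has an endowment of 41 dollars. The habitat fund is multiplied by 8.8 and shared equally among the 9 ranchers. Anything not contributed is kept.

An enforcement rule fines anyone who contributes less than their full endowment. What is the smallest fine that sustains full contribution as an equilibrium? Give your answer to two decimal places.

Given the others contribute fully, the best deviation is to contribute 0 (any partial contribution still incurs the fine and gives up units whose private return 0.9778 is below 1).
Deviating from 41 to 0 saves 41 dollars but forfeits the deviator's share of the drop in the habitat fund: 8.8/9 × 41 = 40.09.
So the deviation gain is 41 − 40.09 = 0.91, and the fine must be at least 0.91 dollars to wipe it out.

0.91 dollars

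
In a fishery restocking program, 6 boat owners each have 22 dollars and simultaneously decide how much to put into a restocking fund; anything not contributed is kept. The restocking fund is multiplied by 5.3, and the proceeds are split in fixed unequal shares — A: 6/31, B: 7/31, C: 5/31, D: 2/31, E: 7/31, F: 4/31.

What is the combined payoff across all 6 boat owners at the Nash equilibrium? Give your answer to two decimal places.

415.80 dollars

Player j's private return per contributed unit is 5.3 × (j's share). Contributing is weakly dominant for j when that share is at least 1/5.3 = 0.1887, and contributing 0 is dominant otherwise.
The shares above 0.1887 belong to A, B and E, contributing 22 each; the remaining 3 contribute 0. Total contributed: 66.
The restocking fund pays out 5.3 × 66 = 349.80 in total (split across the unequal shares, but the aggregate is all that matters for the group sum).
The 3 free-riders keep 22 each, adding 66. Group total = 66 + 349.80 = 415.80.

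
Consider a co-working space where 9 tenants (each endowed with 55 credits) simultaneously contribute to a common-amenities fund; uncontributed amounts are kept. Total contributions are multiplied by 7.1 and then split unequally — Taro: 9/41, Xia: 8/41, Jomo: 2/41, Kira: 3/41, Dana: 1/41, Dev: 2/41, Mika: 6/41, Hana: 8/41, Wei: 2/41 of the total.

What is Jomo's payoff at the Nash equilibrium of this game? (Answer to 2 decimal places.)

131.20 credits

Player j's private return per contributed unit is 7.1 × (j's share). Contributing is weakly dominant for j when that share is at least 1/7.1 = 0.1408, and contributing 0 is dominant otherwise.
Taro, Xia, Mika and Hana are above the threshold, contributing 55 each; the remaining 5 contribute 0. Total contributed: 220.
Jomo keeps 55 and receives 7.1 × 220 × 2/41 = 76.20 from the common-amenities fund, for a payoff of 131.20.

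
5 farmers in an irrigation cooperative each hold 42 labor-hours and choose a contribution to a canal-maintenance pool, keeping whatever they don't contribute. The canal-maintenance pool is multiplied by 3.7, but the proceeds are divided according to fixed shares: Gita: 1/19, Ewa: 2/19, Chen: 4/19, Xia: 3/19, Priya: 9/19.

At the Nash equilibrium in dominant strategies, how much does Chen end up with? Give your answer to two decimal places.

74.72 labor-hours

Player j's private return per contributed unit is 3.7 × (j's share). Contributing is weakly dominant for j when that share is at least 1/3.7 = 0.2703, and contributing 0 is dominant otherwise.
Priya alone (share 9/19) is above the threshold, contributing 42; the remaining 4 contribute 0. Total contributed: 42.
Chen keeps 42 and receives 3.7 × 42 × 4/19 = 32.72 from the canal-maintenance pool, for a payoff of 74.72.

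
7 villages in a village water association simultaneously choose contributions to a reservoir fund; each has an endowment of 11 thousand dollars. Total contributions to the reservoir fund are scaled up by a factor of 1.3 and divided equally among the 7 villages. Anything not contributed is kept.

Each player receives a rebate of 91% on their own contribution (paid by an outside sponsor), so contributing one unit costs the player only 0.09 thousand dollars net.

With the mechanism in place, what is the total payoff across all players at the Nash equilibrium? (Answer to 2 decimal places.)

With the mechanism, a contributed unit returns (1.3/7) / 0.09 = 2.0635 per unit of net cost to the contributor — now above 1 — so contributing fully is weakly dominant for every player.
At the Nash equilibrium everyone contributes 11. Group total payoff = 7 × (11 × 0.91 + 1.3 × 11) = 170.17.

170.17 thousand dollars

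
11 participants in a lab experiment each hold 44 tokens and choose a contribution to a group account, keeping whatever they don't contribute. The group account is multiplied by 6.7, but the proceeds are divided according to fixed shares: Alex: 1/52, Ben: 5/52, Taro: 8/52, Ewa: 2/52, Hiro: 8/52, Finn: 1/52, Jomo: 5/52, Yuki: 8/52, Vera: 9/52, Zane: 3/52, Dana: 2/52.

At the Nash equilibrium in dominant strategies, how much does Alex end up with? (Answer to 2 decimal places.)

Each unit j contributes comes back to j as 6.7 × (j's share), so j prefers to contribute only if that share exceeds 1/6.7 = 0.1493; otherwise keeping the unit dominates.
The shares above 0.1493 belong to Taro, Hiro, Yuki and Vera, contributing 44 each; the remaining 7 contribute 0. Total contributed: 176.
Alex keeps 44 and receives 6.7 × 176 × 1/52 = 22.68 from the group account, for a payoff of 66.68.

66.68 tokens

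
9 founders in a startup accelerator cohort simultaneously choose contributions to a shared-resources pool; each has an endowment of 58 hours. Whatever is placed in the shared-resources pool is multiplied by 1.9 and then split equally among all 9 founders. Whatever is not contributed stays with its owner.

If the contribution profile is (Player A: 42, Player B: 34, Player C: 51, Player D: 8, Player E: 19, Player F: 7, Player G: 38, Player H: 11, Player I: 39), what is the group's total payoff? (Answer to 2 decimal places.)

Total contributed: 42 + 34 + 51 + 8 + 19 + 7 + 38 + 11 + 39 = 249; total kept: 9 × 58 − 249 = 273.
The shared-resources pool pays out 1.9 × 249 = 473.10 in aggregate.
Group total = 273 + 473.10 = 746.10.

746.10 hours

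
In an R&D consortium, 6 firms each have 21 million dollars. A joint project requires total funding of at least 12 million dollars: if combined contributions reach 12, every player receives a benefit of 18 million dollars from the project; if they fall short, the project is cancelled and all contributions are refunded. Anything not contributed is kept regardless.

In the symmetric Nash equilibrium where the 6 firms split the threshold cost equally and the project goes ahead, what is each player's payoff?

Equal share of the threshold: 12/6 = 2.
At this profile no one gains by cutting their contribution: any cut drops the total below 12, the project is cancelled, contributions are refunded, and the deviator ends with 21, which is less than 21 − 2 + 18 = 37. Contributing more than 2 just wastes the excess. So contributing exactly 2 is a best response.
Each player's payoff: 21 − 2 + 18 = 37.

37 million dollars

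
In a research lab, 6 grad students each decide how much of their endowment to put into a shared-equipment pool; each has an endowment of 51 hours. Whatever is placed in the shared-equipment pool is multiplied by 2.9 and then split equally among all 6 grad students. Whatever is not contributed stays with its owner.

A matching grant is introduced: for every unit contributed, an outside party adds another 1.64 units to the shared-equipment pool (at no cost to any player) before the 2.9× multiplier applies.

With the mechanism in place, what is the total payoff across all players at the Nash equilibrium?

2342.74 hours

Under the mechanism each unit contributed yields 2.9 × 2.64 / 6 = 1.2760 back to its contributor per unit of net cost, which exceeds 1, making full contribution the dominant choice for everyone.
So the Nash equilibrium is full contribution by all 6; the group earns 2.9 × 2.64 × 306 = 2342.74.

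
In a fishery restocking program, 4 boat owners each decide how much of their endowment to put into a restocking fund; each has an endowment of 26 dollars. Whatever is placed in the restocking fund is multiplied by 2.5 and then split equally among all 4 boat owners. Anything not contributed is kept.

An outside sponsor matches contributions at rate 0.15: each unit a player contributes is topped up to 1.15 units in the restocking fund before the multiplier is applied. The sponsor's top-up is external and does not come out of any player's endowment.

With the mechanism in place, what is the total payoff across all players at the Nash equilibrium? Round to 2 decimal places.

104.00 dollars

The effective private return is 2.5 × 1.15 / 4 = 0.7188, which is still under 1, so the mechanism doesn't change anyone's dominant strategy: zero contribution.
Everyone keeps their endowment and the group total is 4 × 26 = 104.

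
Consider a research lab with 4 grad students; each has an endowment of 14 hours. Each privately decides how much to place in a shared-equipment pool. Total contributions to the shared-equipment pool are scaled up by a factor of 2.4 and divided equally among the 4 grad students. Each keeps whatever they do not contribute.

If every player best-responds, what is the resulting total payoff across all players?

Each contributed unit returns 2.4/4 = 0.6000 to its contributor — below 1 — so contributing 0 is dominant for every player. At the Nash equilibrium everyone keeps their 14, and the group total is 4 × 14 = 56.

56.00 hours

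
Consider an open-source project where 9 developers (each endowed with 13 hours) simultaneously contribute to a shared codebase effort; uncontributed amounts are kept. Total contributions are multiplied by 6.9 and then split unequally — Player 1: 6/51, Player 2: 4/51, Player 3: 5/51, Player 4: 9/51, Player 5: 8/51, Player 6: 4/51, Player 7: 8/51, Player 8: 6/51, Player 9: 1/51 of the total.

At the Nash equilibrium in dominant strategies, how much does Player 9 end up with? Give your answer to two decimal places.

For player j, contributing a unit is worthwhile iff 6.9 × (j's share) ≥ 1, i.e. iff j's share is at least 0.1449.
The shares above 0.1449 belong to Player 4, Player 5 and Player 7, contributing 13 each; the remaining 6 contribute 0. Total contributed: 39.
Player 9 keeps 13 and receives 6.9 × 39 × 1/51 = 5.28 from the shared codebase effort, for a payoff of 18.28.

18.28 hours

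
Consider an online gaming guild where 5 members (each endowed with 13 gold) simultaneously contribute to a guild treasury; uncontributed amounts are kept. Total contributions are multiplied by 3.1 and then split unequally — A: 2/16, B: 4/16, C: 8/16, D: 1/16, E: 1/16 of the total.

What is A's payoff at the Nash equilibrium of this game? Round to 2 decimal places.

18.04 gold

A player with share s gets back 3.1·s per unit contributed, so full contribution is dominant for anyone with s > 1/3.1 = 0.3226 and zero contribution is dominant for anyone below.
C alone (share 8/16) is above the threshold, contributing 13; the remaining 4 contribute 0. Total contributed: 13.
A keeps 13 and receives 3.1 × 13 × 2/16 = 5.04 from the guild treasury, for a payoff of 18.04.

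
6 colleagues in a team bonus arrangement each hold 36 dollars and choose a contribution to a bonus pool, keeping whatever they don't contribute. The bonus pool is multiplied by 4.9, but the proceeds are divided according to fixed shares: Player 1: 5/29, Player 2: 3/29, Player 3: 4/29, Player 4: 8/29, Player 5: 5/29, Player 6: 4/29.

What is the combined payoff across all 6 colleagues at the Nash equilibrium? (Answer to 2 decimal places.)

356.40 dollars

Player j's private return per contributed unit is 4.9 × (j's share). Contributing is weakly dominant for j when that share is at least 1/4.9 = 0.2041, and contributing 0 is dominant otherwise.
Only Player 4 (8/29) clears that bar, contributing 36; the remaining 5 contribute 0. Total contributed: 36.
The bonus pool pays out 4.9 × 36 = 176.40 in total (split across the unequal shares, but the aggregate is all that matters for the group sum).
The 5 free-riders keep 36 each, adding 180. Group total = 180 + 176.40 = 356.40.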